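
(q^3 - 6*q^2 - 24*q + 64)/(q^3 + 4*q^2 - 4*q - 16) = (q - 8)/(q + 2)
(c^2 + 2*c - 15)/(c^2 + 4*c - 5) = (c - 3)/(c - 1)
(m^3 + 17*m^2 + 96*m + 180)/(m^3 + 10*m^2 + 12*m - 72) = (m + 5)/(m - 2)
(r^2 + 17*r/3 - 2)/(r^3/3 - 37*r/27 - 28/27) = 9*(-3*r^2 - 17*r + 6)/(-9*r^3 + 37*r + 28)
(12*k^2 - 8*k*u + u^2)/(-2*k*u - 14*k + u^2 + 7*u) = (-6*k + u)/(u + 7)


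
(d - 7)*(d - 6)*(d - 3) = d^3 - 16*d^2 + 81*d - 126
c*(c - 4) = c^2 - 4*c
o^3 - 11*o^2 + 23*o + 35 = (o - 7)*(o - 5)*(o + 1)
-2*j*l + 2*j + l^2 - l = (-2*j + l)*(l - 1)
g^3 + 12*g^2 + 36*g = g*(g + 6)^2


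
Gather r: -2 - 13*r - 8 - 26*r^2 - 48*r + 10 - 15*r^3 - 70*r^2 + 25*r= -15*r^3 - 96*r^2 - 36*r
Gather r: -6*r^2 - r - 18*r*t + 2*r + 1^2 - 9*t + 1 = -6*r^2 + r*(1 - 18*t) - 9*t + 2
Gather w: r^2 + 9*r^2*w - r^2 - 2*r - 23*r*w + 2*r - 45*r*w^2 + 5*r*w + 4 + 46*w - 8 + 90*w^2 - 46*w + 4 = w^2*(90 - 45*r) + w*(9*r^2 - 18*r)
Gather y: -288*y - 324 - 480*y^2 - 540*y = -480*y^2 - 828*y - 324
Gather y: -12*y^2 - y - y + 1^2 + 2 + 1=-12*y^2 - 2*y + 4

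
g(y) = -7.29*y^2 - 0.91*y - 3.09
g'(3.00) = -44.65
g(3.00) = -71.43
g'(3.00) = -44.65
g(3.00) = -71.43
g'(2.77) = -41.30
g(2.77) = -61.55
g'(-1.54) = 21.54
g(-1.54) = -18.98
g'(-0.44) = 5.51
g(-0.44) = -4.10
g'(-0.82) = 11.05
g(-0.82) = -7.25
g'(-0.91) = 12.36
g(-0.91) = -8.30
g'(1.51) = -22.93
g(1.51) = -21.09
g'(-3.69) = 52.89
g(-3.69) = -98.99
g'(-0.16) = 1.42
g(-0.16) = -3.13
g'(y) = -14.58*y - 0.91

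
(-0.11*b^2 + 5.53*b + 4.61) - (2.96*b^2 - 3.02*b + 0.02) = -3.07*b^2 + 8.55*b + 4.59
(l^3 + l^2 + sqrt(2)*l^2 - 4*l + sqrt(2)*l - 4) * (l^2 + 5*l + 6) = l^5 + sqrt(2)*l^4 + 6*l^4 + 7*l^3 + 6*sqrt(2)*l^3 - 18*l^2 + 11*sqrt(2)*l^2 - 44*l + 6*sqrt(2)*l - 24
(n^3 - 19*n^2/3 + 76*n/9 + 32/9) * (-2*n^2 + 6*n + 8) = -2*n^5 + 56*n^4/3 - 422*n^3/9 - 64*n^2/9 + 800*n/9 + 256/9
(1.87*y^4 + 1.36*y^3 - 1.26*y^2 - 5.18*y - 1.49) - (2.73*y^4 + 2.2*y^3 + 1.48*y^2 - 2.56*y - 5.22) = -0.86*y^4 - 0.84*y^3 - 2.74*y^2 - 2.62*y + 3.73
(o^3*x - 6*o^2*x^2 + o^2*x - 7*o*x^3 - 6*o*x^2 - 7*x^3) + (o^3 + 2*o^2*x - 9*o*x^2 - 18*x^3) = o^3*x + o^3 - 6*o^2*x^2 + 3*o^2*x - 7*o*x^3 - 15*o*x^2 - 25*x^3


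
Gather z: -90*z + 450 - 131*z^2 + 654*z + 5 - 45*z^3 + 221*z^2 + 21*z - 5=-45*z^3 + 90*z^2 + 585*z + 450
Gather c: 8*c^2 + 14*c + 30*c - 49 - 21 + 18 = 8*c^2 + 44*c - 52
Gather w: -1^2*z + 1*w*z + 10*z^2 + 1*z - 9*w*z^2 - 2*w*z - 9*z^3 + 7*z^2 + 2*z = w*(-9*z^2 - z) - 9*z^3 + 17*z^2 + 2*z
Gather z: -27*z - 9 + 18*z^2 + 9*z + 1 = 18*z^2 - 18*z - 8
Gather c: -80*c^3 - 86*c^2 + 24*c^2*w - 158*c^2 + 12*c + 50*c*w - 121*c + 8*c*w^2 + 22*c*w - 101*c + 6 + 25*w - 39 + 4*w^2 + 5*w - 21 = -80*c^3 + c^2*(24*w - 244) + c*(8*w^2 + 72*w - 210) + 4*w^2 + 30*w - 54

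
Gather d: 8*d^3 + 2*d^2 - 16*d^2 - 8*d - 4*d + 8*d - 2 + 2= 8*d^3 - 14*d^2 - 4*d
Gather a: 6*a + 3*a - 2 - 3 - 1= 9*a - 6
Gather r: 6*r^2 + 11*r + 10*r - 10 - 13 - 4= 6*r^2 + 21*r - 27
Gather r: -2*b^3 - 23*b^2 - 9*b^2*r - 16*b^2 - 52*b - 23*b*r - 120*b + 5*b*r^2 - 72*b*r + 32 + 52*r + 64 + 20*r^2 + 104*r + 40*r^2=-2*b^3 - 39*b^2 - 172*b + r^2*(5*b + 60) + r*(-9*b^2 - 95*b + 156) + 96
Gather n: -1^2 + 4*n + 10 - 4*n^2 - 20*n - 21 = -4*n^2 - 16*n - 12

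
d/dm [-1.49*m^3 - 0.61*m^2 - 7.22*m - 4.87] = -4.47*m^2 - 1.22*m - 7.22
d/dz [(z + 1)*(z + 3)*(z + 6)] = 3*z^2 + 20*z + 27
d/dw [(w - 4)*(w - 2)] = 2*w - 6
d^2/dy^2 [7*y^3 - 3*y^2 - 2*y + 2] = 42*y - 6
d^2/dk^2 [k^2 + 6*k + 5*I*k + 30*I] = 2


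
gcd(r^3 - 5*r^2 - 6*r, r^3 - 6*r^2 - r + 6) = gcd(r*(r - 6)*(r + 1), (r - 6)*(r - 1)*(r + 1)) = r^2 - 5*r - 6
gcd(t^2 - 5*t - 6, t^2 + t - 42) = t - 6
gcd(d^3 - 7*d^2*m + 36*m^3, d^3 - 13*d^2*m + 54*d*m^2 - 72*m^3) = d^2 - 9*d*m + 18*m^2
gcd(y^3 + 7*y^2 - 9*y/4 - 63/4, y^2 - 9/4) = y^2 - 9/4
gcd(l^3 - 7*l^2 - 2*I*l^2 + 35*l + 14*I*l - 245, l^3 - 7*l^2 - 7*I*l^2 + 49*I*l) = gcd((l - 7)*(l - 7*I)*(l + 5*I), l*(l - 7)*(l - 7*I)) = l^2 + l*(-7 - 7*I) + 49*I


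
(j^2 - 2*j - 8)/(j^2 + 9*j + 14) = (j - 4)/(j + 7)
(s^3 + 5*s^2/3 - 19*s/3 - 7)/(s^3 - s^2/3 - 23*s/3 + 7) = (s + 1)/(s - 1)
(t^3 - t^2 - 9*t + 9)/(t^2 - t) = t - 9/t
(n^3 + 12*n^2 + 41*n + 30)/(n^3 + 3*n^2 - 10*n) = (n^2 + 7*n + 6)/(n*(n - 2))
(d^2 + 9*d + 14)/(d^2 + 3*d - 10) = (d^2 + 9*d + 14)/(d^2 + 3*d - 10)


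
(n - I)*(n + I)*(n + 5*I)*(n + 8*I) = n^4 + 13*I*n^3 - 39*n^2 + 13*I*n - 40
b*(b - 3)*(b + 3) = b^3 - 9*b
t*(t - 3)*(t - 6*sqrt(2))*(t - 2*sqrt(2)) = t^4 - 8*sqrt(2)*t^3 - 3*t^3 + 24*t^2 + 24*sqrt(2)*t^2 - 72*t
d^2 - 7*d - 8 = (d - 8)*(d + 1)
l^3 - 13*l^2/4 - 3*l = l*(l - 4)*(l + 3/4)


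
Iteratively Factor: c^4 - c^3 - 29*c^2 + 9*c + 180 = (c + 4)*(c^3 - 5*c^2 - 9*c + 45) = (c - 5)*(c + 4)*(c^2 - 9) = (c - 5)*(c + 3)*(c + 4)*(c - 3)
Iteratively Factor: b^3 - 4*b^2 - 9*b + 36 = (b - 3)*(b^2 - b - 12) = (b - 3)*(b + 3)*(b - 4)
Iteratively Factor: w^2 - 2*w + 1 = (w - 1)*(w - 1)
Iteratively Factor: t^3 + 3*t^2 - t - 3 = (t - 1)*(t^2 + 4*t + 3) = (t - 1)*(t + 3)*(t + 1)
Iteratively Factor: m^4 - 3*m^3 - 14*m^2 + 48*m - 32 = (m - 4)*(m^3 + m^2 - 10*m + 8) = (m - 4)*(m - 1)*(m^2 + 2*m - 8) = (m - 4)*(m - 1)*(m + 4)*(m - 2)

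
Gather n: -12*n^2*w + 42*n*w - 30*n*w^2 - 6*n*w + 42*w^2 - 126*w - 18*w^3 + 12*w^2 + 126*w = -12*n^2*w + n*(-30*w^2 + 36*w) - 18*w^3 + 54*w^2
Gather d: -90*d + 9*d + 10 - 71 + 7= -81*d - 54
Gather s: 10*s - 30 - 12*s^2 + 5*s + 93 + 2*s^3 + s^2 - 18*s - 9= 2*s^3 - 11*s^2 - 3*s + 54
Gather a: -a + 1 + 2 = 3 - a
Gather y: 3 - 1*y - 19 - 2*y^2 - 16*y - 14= -2*y^2 - 17*y - 30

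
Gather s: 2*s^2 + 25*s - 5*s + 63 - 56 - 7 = 2*s^2 + 20*s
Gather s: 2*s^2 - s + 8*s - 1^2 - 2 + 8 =2*s^2 + 7*s + 5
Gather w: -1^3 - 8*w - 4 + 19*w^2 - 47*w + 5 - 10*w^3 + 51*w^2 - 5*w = -10*w^3 + 70*w^2 - 60*w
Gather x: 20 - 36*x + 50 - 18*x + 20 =90 - 54*x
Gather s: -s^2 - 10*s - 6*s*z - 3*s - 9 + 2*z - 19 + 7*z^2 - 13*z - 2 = -s^2 + s*(-6*z - 13) + 7*z^2 - 11*z - 30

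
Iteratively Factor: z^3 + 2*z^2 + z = (z)*(z^2 + 2*z + 1) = z*(z + 1)*(z + 1)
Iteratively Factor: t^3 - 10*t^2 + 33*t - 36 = (t - 4)*(t^2 - 6*t + 9) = (t - 4)*(t - 3)*(t - 3)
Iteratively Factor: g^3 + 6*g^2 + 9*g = (g + 3)*(g^2 + 3*g) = g*(g + 3)*(g + 3)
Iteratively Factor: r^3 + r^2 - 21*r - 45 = (r + 3)*(r^2 - 2*r - 15) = (r + 3)^2*(r - 5)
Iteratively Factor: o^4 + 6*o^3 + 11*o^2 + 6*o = (o)*(o^3 + 6*o^2 + 11*o + 6) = o*(o + 2)*(o^2 + 4*o + 3) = o*(o + 1)*(o + 2)*(o + 3)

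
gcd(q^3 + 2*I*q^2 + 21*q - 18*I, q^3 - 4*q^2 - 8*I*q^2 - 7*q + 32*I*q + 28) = q - I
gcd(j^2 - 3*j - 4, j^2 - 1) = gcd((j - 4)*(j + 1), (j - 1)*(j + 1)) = j + 1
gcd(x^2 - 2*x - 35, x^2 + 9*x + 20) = x + 5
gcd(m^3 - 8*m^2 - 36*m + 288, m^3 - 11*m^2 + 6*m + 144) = m^2 - 14*m + 48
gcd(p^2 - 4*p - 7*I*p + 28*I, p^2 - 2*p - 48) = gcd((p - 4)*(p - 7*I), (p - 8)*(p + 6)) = 1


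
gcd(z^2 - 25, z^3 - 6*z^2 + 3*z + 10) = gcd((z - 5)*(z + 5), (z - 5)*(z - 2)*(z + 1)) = z - 5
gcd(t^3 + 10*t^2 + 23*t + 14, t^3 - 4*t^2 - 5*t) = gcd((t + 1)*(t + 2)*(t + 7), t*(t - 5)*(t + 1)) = t + 1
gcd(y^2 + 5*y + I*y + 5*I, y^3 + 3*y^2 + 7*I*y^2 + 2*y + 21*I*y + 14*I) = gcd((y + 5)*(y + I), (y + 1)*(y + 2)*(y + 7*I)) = 1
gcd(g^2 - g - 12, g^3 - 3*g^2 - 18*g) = g + 3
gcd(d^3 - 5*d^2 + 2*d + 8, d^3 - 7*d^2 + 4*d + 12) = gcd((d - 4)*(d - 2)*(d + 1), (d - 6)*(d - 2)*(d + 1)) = d^2 - d - 2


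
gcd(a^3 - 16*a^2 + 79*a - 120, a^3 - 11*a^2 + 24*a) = a^2 - 11*a + 24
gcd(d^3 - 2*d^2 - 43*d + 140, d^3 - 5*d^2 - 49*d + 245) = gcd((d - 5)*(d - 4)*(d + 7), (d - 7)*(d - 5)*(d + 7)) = d^2 + 2*d - 35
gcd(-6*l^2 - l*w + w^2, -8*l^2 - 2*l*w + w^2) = 2*l + w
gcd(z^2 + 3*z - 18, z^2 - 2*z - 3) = z - 3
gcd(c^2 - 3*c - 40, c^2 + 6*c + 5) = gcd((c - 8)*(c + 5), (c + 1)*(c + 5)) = c + 5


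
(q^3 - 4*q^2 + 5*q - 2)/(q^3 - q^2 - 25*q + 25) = (q^2 - 3*q + 2)/(q^2 - 25)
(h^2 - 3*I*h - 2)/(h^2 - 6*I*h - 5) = (h - 2*I)/(h - 5*I)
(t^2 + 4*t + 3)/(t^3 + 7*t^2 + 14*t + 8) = (t + 3)/(t^2 + 6*t + 8)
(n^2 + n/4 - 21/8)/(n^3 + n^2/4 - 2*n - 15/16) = 2*(4*n + 7)/(8*n^2 + 14*n + 5)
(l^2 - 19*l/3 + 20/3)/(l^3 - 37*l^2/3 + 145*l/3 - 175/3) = (3*l - 4)/(3*l^2 - 22*l + 35)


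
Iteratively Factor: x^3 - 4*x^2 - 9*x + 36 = (x + 3)*(x^2 - 7*x + 12) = (x - 3)*(x + 3)*(x - 4)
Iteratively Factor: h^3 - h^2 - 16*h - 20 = (h + 2)*(h^2 - 3*h - 10) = (h - 5)*(h + 2)*(h + 2)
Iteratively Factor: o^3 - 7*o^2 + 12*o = (o - 3)*(o^2 - 4*o) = o*(o - 3)*(o - 4)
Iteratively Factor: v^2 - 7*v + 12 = (v - 4)*(v - 3)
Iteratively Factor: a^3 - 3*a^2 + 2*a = (a - 1)*(a^2 - 2*a) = a*(a - 1)*(a - 2)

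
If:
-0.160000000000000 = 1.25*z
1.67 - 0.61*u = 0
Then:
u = 2.74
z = -0.13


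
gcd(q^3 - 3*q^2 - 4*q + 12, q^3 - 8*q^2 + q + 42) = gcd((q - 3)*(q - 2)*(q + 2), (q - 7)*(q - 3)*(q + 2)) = q^2 - q - 6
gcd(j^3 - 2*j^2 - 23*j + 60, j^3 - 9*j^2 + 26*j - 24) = j^2 - 7*j + 12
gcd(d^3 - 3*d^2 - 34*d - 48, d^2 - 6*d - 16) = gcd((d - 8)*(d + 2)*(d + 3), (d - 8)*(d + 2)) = d^2 - 6*d - 16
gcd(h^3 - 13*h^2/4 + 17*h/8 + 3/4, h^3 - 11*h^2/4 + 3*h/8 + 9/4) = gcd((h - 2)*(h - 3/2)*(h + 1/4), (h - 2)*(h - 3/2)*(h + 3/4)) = h^2 - 7*h/2 + 3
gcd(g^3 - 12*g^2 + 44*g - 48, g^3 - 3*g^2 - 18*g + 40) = g - 2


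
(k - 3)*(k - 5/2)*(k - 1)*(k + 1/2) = k^4 - 6*k^3 + 39*k^2/4 - k - 15/4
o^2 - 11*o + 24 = (o - 8)*(o - 3)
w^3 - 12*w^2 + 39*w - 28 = (w - 7)*(w - 4)*(w - 1)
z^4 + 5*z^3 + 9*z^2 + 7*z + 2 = (z + 1)^3*(z + 2)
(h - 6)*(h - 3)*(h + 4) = h^3 - 5*h^2 - 18*h + 72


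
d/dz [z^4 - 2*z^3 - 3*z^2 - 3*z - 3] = 4*z^3 - 6*z^2 - 6*z - 3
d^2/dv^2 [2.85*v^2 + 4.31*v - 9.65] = 5.70000000000000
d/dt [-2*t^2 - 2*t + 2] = -4*t - 2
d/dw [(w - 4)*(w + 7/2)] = 2*w - 1/2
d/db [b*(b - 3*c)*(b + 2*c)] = 3*b^2 - 2*b*c - 6*c^2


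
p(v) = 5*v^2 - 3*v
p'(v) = 10*v - 3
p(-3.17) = 59.75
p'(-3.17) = -34.70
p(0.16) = -0.35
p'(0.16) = -1.40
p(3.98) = 67.26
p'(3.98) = 36.80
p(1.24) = 3.97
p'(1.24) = 9.40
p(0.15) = -0.34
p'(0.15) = -1.50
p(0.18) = -0.38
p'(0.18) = -1.20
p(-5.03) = 141.59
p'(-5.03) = -53.30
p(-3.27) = 63.27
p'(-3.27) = -35.70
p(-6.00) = 198.00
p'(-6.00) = -63.00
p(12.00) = 684.00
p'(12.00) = 117.00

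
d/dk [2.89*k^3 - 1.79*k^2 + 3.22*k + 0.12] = 8.67*k^2 - 3.58*k + 3.22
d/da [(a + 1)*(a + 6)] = 2*a + 7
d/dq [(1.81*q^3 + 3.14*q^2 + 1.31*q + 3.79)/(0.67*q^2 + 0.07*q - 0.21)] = (1.2127*q^4 + 0.2534*q^3 - 1.7982*q^2 - 6.3974*q - 0.5404)/(0.4489*q^4 + 0.0938*q^3 - 0.2765*q^2 - 0.0294*q + 0.0441)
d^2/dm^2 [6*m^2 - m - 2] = 12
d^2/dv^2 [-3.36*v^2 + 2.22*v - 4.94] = -6.72000000000000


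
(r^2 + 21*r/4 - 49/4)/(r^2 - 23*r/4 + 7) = (r + 7)/(r - 4)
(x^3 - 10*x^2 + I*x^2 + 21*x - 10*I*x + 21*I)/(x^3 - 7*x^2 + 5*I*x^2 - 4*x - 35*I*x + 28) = (x - 3)/(x + 4*I)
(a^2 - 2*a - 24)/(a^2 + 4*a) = (a - 6)/a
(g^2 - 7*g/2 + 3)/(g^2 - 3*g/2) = (g - 2)/g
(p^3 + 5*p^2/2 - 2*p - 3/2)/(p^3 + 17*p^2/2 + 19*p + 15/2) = (p - 1)/(p + 5)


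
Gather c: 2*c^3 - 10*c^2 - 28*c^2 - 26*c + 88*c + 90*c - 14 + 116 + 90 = 2*c^3 - 38*c^2 + 152*c + 192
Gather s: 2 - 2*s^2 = 2 - 2*s^2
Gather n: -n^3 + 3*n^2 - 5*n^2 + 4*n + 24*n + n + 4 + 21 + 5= -n^3 - 2*n^2 + 29*n + 30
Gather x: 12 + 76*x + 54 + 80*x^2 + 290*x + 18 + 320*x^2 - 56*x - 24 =400*x^2 + 310*x + 60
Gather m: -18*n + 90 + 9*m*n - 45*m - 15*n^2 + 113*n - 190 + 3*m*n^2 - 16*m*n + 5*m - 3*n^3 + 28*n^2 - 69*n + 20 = m*(3*n^2 - 7*n - 40) - 3*n^3 + 13*n^2 + 26*n - 80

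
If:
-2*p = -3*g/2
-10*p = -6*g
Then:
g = 0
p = 0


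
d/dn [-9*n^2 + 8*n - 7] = 8 - 18*n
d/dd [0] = 0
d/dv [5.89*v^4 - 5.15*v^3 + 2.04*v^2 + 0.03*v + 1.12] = 23.56*v^3 - 15.45*v^2 + 4.08*v + 0.03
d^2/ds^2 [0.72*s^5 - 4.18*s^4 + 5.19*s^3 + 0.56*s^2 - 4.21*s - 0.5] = 14.4*s^3 - 50.16*s^2 + 31.14*s + 1.12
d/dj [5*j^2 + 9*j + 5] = 10*j + 9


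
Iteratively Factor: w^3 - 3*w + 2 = (w - 1)*(w^2 + w - 2) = (w - 1)*(w + 2)*(w - 1)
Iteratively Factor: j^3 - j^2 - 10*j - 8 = (j + 2)*(j^2 - 3*j - 4) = (j - 4)*(j + 2)*(j + 1)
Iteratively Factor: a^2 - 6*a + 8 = (a - 2)*(a - 4)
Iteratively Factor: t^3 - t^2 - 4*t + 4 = (t - 2)*(t^2 + t - 2) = (t - 2)*(t - 1)*(t + 2)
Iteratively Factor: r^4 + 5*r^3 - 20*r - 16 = (r + 1)*(r^3 + 4*r^2 - 4*r - 16) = (r - 2)*(r + 1)*(r^2 + 6*r + 8) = (r - 2)*(r + 1)*(r + 4)*(r + 2)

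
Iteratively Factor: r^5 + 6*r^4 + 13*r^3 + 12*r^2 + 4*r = (r + 2)*(r^4 + 4*r^3 + 5*r^2 + 2*r) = (r + 1)*(r + 2)*(r^3 + 3*r^2 + 2*r) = (r + 1)*(r + 2)^2*(r^2 + r) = (r + 1)^2*(r + 2)^2*(r)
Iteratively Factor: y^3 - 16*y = (y)*(y^2 - 16) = y*(y - 4)*(y + 4)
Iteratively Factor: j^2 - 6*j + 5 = (j - 1)*(j - 5)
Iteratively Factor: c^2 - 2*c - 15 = (c + 3)*(c - 5)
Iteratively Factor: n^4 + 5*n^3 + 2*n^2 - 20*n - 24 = (n + 3)*(n^3 + 2*n^2 - 4*n - 8) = (n + 2)*(n + 3)*(n^2 - 4) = (n - 2)*(n + 2)*(n + 3)*(n + 2)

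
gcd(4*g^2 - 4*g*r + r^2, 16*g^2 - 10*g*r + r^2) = -2*g + r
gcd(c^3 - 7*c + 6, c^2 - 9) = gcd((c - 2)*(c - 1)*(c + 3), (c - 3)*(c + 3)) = c + 3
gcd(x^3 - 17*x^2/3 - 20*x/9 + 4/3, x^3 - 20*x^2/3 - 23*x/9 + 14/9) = x^2 + x/3 - 2/9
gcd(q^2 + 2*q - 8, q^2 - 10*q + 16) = q - 2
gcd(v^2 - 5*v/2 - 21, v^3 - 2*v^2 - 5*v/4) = 1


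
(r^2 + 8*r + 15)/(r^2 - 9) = (r + 5)/(r - 3)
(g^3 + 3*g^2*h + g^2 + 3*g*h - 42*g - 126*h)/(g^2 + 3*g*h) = g + 1 - 42/g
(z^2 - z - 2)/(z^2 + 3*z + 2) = (z - 2)/(z + 2)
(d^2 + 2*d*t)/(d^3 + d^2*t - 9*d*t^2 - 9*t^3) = d*(d + 2*t)/(d^3 + d^2*t - 9*d*t^2 - 9*t^3)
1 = 1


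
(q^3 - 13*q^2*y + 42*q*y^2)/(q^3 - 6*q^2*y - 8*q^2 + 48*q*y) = (q - 7*y)/(q - 8)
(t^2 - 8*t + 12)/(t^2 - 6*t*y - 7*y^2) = (-t^2 + 8*t - 12)/(-t^2 + 6*t*y + 7*y^2)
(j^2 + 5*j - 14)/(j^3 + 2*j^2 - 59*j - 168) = (j - 2)/(j^2 - 5*j - 24)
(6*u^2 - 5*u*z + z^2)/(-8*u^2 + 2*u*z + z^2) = (-3*u + z)/(4*u + z)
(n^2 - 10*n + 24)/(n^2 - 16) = (n - 6)/(n + 4)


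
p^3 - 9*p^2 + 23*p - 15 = (p - 5)*(p - 3)*(p - 1)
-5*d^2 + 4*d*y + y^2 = (-d + y)*(5*d + y)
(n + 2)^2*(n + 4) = n^3 + 8*n^2 + 20*n + 16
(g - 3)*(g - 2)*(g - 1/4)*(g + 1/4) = g^4 - 5*g^3 + 95*g^2/16 + 5*g/16 - 3/8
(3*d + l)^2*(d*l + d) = 9*d^3*l + 9*d^3 + 6*d^2*l^2 + 6*d^2*l + d*l^3 + d*l^2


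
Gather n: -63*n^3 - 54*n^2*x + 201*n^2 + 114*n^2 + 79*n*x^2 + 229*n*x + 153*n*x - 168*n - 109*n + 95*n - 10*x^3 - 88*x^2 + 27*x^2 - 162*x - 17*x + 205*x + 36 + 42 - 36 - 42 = -63*n^3 + n^2*(315 - 54*x) + n*(79*x^2 + 382*x - 182) - 10*x^3 - 61*x^2 + 26*x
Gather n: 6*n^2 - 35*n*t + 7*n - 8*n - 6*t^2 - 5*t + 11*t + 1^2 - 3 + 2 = 6*n^2 + n*(-35*t - 1) - 6*t^2 + 6*t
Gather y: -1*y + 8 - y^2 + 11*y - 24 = -y^2 + 10*y - 16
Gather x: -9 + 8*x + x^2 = x^2 + 8*x - 9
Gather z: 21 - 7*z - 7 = 14 - 7*z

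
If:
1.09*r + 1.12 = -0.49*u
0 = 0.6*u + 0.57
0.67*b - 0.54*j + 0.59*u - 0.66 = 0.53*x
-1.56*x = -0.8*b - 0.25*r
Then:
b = 1.95*x + 0.187643348623853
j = 1.43796296296296*x - 2.02736843781855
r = -0.60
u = -0.95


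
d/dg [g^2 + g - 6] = 2*g + 1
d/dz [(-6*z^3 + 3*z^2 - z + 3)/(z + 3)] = 3*(-4*z^3 - 17*z^2 + 6*z - 2)/(z^2 + 6*z + 9)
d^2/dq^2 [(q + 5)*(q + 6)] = 2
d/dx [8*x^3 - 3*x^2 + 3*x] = 24*x^2 - 6*x + 3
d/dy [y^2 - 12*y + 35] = 2*y - 12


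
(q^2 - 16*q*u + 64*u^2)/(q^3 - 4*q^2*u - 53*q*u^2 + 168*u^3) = (q - 8*u)/(q^2 + 4*q*u - 21*u^2)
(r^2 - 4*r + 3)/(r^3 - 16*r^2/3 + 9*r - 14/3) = 3*(r - 3)/(3*r^2 - 13*r + 14)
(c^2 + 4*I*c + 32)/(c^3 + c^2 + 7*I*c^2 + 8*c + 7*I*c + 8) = (c - 4*I)/(c^2 + c*(1 - I) - I)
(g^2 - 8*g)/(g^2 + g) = (g - 8)/(g + 1)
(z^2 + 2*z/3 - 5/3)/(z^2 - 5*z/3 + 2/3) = (3*z + 5)/(3*z - 2)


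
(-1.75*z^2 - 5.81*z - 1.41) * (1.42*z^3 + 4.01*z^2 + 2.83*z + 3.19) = -2.485*z^5 - 15.2677*z^4 - 30.2528*z^3 - 27.6789*z^2 - 22.5242*z - 4.4979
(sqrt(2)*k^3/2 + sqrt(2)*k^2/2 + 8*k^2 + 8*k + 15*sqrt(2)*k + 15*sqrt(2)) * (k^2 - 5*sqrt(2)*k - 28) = sqrt(2)*k^5/2 + sqrt(2)*k^4/2 + 3*k^4 - 39*sqrt(2)*k^3 + 3*k^3 - 374*k^2 - 39*sqrt(2)*k^2 - 420*sqrt(2)*k - 374*k - 420*sqrt(2)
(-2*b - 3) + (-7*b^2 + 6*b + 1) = -7*b^2 + 4*b - 2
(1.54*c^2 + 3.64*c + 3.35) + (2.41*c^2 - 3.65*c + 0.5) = 3.95*c^2 - 0.00999999999999979*c + 3.85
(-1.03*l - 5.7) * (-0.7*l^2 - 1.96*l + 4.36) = 0.721*l^3 + 6.0088*l^2 + 6.6812*l - 24.852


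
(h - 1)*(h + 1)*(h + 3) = h^3 + 3*h^2 - h - 3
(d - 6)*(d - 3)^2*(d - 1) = d^4 - 13*d^3 + 57*d^2 - 99*d + 54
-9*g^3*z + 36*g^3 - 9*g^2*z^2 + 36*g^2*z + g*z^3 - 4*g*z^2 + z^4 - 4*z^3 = (-3*g + z)*(g + z)*(3*g + z)*(z - 4)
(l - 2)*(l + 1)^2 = l^3 - 3*l - 2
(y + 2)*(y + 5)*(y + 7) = y^3 + 14*y^2 + 59*y + 70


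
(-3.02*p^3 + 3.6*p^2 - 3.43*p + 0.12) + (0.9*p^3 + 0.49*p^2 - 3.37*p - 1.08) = -2.12*p^3 + 4.09*p^2 - 6.8*p - 0.96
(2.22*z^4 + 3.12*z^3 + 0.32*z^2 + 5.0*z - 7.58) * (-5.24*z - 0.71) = -11.6328*z^5 - 17.925*z^4 - 3.892*z^3 - 26.4272*z^2 + 36.1692*z + 5.3818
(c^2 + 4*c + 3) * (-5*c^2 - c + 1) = -5*c^4 - 21*c^3 - 18*c^2 + c + 3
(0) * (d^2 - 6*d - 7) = 0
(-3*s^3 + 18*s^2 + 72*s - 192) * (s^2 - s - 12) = -3*s^5 + 21*s^4 + 90*s^3 - 480*s^2 - 672*s + 2304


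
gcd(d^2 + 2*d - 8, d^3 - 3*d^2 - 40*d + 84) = d - 2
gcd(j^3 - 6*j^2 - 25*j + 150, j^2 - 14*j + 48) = j - 6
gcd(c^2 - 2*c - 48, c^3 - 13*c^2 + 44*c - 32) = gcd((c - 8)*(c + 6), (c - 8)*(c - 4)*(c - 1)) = c - 8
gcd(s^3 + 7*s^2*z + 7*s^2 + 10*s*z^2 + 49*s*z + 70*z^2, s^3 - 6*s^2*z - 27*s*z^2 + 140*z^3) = s + 5*z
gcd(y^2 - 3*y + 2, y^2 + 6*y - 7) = y - 1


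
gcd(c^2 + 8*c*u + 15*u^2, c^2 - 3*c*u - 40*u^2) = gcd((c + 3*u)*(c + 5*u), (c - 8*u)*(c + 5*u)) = c + 5*u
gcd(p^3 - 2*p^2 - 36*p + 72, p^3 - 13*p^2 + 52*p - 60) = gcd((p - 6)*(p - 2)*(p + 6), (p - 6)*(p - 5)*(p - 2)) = p^2 - 8*p + 12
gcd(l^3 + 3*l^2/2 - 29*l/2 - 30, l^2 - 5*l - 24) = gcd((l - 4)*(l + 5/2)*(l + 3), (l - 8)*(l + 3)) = l + 3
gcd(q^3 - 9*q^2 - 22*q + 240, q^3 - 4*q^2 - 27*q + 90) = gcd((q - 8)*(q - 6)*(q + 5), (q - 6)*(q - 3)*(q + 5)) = q^2 - q - 30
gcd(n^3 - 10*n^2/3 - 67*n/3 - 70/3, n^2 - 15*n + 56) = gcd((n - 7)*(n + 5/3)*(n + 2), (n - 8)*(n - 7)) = n - 7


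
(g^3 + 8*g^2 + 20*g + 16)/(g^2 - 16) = (g^2 + 4*g + 4)/(g - 4)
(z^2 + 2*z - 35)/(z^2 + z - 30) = (z + 7)/(z + 6)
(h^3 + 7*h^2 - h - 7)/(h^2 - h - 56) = (h^2 - 1)/(h - 8)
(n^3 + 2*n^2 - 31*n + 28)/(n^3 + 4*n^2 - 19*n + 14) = (n - 4)/(n - 2)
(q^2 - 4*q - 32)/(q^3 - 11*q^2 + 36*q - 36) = (q^2 - 4*q - 32)/(q^3 - 11*q^2 + 36*q - 36)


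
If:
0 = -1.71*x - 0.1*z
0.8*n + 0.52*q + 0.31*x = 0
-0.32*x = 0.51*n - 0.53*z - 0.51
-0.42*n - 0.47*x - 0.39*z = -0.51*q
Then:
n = 0.21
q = -0.35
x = 0.04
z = -0.73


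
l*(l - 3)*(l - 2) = l^3 - 5*l^2 + 6*l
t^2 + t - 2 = (t - 1)*(t + 2)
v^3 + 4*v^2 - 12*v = v*(v - 2)*(v + 6)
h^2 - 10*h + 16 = (h - 8)*(h - 2)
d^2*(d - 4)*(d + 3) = d^4 - d^3 - 12*d^2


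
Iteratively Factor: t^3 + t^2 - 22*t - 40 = (t - 5)*(t^2 + 6*t + 8) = (t - 5)*(t + 2)*(t + 4)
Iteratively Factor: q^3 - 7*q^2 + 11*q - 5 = (q - 5)*(q^2 - 2*q + 1) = (q - 5)*(q - 1)*(q - 1)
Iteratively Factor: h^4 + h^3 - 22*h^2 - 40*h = (h)*(h^3 + h^2 - 22*h - 40) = h*(h - 5)*(h^2 + 6*h + 8) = h*(h - 5)*(h + 4)*(h + 2)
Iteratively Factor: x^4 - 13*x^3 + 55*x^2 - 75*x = (x)*(x^3 - 13*x^2 + 55*x - 75) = x*(x - 5)*(x^2 - 8*x + 15) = x*(x - 5)*(x - 3)*(x - 5)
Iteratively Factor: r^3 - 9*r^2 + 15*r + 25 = (r + 1)*(r^2 - 10*r + 25) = (r - 5)*(r + 1)*(r - 5)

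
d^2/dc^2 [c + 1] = 0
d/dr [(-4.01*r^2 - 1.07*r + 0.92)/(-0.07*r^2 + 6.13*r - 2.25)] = (-24.6562*r^2 + 18.1738*r - 3.2321)/(0.0049*r^4 - 0.8582*r^3 + 37.8919*r^2 - 27.585*r + 5.0625)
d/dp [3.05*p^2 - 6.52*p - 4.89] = 6.1*p - 6.52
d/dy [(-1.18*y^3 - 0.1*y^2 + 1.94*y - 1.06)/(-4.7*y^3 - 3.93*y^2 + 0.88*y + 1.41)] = (4.1674*y^4 + 16.1592*y^3 - 12.4012*y^2 - 8.6136*y + 3.6682)/(22.09*y^6 + 36.942*y^5 + 7.1729*y^4 - 20.1708*y^3 - 10.3082*y^2 + 2.4816*y + 1.9881)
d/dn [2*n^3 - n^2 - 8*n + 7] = 6*n^2 - 2*n - 8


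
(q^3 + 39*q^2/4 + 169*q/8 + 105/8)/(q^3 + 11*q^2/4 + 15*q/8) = (q + 7)/q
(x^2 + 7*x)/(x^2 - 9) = x*(x + 7)/(x^2 - 9)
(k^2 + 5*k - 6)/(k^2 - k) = (k + 6)/k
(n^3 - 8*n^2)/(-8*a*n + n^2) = n*(8 - n)/(8*a - n)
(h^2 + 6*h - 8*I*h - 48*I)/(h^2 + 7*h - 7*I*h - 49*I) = (h^2 + h*(6 - 8*I) - 48*I)/(h^2 + h*(7 - 7*I) - 49*I)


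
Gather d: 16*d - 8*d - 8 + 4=8*d - 4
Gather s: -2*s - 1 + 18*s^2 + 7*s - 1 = 18*s^2 + 5*s - 2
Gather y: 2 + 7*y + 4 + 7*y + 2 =14*y + 8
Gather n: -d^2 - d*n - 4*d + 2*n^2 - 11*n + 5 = -d^2 - 4*d + 2*n^2 + n*(-d - 11) + 5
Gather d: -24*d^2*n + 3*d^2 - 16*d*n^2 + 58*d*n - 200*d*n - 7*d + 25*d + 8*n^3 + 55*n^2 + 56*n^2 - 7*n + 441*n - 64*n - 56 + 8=d^2*(3 - 24*n) + d*(-16*n^2 - 142*n + 18) + 8*n^3 + 111*n^2 + 370*n - 48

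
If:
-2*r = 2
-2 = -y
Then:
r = -1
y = 2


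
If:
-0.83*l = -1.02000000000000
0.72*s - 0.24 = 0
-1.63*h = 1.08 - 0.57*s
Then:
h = -0.55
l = 1.23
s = 0.33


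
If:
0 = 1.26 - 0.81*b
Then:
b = 1.56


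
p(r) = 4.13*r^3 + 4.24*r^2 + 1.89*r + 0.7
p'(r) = 12.39*r^2 + 8.48*r + 1.89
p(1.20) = 16.21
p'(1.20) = 29.91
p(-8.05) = -1894.21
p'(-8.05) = 736.53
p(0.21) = 1.32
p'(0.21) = 4.22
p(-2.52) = -43.23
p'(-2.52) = 59.20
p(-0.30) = 0.40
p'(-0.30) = 0.46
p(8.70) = 3057.69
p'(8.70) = 1013.47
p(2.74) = 122.67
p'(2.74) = 118.14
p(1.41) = 23.37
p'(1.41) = 38.48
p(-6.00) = -750.08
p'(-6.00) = 397.05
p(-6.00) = -750.08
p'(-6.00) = 397.05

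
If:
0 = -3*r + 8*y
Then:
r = 8*y/3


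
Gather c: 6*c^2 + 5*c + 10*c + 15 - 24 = 6*c^2 + 15*c - 9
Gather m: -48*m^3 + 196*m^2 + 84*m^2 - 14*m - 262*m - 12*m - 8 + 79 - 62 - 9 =-48*m^3 + 280*m^2 - 288*m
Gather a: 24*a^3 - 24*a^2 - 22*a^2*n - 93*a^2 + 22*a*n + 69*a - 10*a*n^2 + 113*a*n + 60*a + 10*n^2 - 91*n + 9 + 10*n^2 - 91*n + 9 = 24*a^3 + a^2*(-22*n - 117) + a*(-10*n^2 + 135*n + 129) + 20*n^2 - 182*n + 18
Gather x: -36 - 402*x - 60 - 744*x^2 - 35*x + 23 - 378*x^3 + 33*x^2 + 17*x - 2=-378*x^3 - 711*x^2 - 420*x - 75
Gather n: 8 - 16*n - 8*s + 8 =-16*n - 8*s + 16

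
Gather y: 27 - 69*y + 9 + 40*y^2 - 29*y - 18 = 40*y^2 - 98*y + 18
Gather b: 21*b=21*b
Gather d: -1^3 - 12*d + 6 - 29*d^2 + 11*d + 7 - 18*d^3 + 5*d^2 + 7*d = -18*d^3 - 24*d^2 + 6*d + 12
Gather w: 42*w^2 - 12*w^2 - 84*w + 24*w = 30*w^2 - 60*w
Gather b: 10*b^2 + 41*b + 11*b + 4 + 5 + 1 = 10*b^2 + 52*b + 10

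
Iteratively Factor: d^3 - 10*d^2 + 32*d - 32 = (d - 4)*(d^2 - 6*d + 8) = (d - 4)^2*(d - 2)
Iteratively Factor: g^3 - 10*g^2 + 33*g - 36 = (g - 3)*(g^2 - 7*g + 12) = (g - 3)^2*(g - 4)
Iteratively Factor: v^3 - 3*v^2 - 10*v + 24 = (v - 4)*(v^2 + v - 6) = (v - 4)*(v + 3)*(v - 2)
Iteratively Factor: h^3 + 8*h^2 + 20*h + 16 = (h + 2)*(h^2 + 6*h + 8) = (h + 2)*(h + 4)*(h + 2)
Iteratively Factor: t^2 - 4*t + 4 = (t - 2)*(t - 2)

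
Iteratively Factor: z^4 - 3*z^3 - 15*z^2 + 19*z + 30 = (z + 1)*(z^3 - 4*z^2 - 11*z + 30) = (z - 2)*(z + 1)*(z^2 - 2*z - 15) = (z - 2)*(z + 1)*(z + 3)*(z - 5)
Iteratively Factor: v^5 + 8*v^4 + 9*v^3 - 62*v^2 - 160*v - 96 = (v + 4)*(v^4 + 4*v^3 - 7*v^2 - 34*v - 24) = (v + 4)^2*(v^3 - 7*v - 6) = (v - 3)*(v + 4)^2*(v^2 + 3*v + 2) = (v - 3)*(v + 1)*(v + 4)^2*(v + 2)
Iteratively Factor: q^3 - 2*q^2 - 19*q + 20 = (q - 1)*(q^2 - q - 20) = (q - 5)*(q - 1)*(q + 4)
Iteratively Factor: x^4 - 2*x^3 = (x - 2)*(x^3) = x*(x - 2)*(x^2) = x^2*(x - 2)*(x)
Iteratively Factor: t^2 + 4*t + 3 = (t + 3)*(t + 1)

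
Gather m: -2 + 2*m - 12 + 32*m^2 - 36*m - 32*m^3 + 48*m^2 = -32*m^3 + 80*m^2 - 34*m - 14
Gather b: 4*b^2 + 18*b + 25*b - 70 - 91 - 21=4*b^2 + 43*b - 182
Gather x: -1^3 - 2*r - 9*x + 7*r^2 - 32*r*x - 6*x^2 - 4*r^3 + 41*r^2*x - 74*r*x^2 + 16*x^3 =-4*r^3 + 7*r^2 - 2*r + 16*x^3 + x^2*(-74*r - 6) + x*(41*r^2 - 32*r - 9) - 1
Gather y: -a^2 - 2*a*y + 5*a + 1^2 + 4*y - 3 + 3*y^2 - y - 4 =-a^2 + 5*a + 3*y^2 + y*(3 - 2*a) - 6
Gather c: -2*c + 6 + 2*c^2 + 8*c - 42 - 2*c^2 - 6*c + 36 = 0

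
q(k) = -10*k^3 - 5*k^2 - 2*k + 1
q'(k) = -30*k^2 - 10*k - 2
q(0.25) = 0.03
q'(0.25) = -6.38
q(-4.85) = 1033.93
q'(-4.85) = -659.18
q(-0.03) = 1.06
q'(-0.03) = -1.73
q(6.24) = -2635.87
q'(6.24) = -1232.53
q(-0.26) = 1.36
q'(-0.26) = -1.43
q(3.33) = -430.36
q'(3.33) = -367.97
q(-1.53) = 28.17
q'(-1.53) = -56.93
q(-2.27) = 96.75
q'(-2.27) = -133.89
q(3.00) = -320.00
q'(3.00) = -302.00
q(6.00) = -2351.00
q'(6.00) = -1142.00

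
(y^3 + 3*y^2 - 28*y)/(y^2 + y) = (y^2 + 3*y - 28)/(y + 1)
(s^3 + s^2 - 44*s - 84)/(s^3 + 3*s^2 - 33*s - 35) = (s^3 + s^2 - 44*s - 84)/(s^3 + 3*s^2 - 33*s - 35)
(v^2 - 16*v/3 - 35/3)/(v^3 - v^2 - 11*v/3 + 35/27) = 9*(v - 7)/(9*v^2 - 24*v + 7)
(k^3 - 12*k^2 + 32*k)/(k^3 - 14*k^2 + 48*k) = (k - 4)/(k - 6)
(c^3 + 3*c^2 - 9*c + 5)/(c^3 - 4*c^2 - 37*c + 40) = (c - 1)/(c - 8)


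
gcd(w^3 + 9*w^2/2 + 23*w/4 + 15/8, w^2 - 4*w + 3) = 1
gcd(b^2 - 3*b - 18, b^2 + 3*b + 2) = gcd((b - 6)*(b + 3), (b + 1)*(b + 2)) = 1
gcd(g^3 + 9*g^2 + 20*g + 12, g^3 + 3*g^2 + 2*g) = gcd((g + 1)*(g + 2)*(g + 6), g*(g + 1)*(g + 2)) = g^2 + 3*g + 2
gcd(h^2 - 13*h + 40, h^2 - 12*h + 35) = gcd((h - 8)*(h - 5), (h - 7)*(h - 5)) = h - 5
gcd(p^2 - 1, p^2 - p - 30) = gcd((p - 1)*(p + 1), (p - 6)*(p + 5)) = 1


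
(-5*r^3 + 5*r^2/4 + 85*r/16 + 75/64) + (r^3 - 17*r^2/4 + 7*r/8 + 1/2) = -4*r^3 - 3*r^2 + 99*r/16 + 107/64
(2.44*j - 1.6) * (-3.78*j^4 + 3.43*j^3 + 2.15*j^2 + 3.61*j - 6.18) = -9.2232*j^5 + 14.4172*j^4 - 0.242000000000001*j^3 + 5.3684*j^2 - 20.8552*j + 9.888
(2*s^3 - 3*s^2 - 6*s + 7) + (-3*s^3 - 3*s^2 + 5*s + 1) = -s^3 - 6*s^2 - s + 8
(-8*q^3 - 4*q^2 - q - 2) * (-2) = 16*q^3 + 8*q^2 + 2*q + 4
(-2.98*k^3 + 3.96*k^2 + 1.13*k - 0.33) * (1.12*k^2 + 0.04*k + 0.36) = -3.3376*k^5 + 4.316*k^4 + 0.3512*k^3 + 1.1012*k^2 + 0.3936*k - 0.1188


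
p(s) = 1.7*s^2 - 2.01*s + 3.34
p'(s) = 3.4*s - 2.01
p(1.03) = 3.07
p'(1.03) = 1.49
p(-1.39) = 9.42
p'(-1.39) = -6.74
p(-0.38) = 4.35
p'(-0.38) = -3.30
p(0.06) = 3.23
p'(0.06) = -1.81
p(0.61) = 2.75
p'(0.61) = 0.06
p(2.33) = 7.89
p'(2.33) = 5.91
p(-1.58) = 10.76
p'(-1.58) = -7.38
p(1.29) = 3.58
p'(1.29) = 2.38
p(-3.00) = 24.67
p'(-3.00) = -12.21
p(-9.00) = 159.13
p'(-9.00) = -32.61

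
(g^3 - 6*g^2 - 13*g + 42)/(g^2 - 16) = (g^3 - 6*g^2 - 13*g + 42)/(g^2 - 16)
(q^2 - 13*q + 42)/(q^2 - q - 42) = (q - 6)/(q + 6)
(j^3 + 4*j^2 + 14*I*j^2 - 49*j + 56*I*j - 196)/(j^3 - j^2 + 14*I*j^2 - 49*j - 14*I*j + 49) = (j + 4)/(j - 1)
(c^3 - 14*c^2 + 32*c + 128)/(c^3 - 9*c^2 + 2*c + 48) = (c - 8)/(c - 3)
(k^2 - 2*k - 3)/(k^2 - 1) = (k - 3)/(k - 1)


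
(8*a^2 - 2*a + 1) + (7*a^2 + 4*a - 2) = 15*a^2 + 2*a - 1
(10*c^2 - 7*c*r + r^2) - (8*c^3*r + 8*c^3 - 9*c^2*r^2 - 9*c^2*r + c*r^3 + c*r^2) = -8*c^3*r - 8*c^3 + 9*c^2*r^2 + 9*c^2*r + 10*c^2 - c*r^3 - c*r^2 - 7*c*r + r^2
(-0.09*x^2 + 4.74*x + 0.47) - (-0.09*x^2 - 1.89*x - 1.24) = 6.63*x + 1.71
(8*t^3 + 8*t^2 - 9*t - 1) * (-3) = -24*t^3 - 24*t^2 + 27*t + 3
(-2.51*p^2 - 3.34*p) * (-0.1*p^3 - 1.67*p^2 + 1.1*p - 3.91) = 0.251*p^5 + 4.5257*p^4 + 2.8168*p^3 + 6.1401*p^2 + 13.0594*p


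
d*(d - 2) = d^2 - 2*d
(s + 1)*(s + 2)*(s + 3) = s^3 + 6*s^2 + 11*s + 6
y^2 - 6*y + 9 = (y - 3)^2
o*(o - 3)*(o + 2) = o^3 - o^2 - 6*o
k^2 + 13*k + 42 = (k + 6)*(k + 7)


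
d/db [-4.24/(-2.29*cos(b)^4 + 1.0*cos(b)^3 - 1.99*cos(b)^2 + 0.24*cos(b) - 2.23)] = (38.8384*cos(b)^3 - 12.72*cos(b)^2 + 16.8752*cos(b) - 1.0176)*sin(b)/(2.29*cos(b)^4 - 1.0*cos(b)^3 + 1.99*cos(b)^2 - 0.24*cos(b) + 2.23)^2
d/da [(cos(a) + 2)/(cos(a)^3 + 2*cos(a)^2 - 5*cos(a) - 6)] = (19*cos(a)/2 + 4*cos(2*a) + cos(3*a)/2)*sin(a)/(cos(a)^3 + 2*cos(a)^2 - 5*cos(a) - 6)^2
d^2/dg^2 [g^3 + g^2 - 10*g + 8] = 6*g + 2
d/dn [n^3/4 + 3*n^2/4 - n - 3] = 3*n^2/4 + 3*n/2 - 1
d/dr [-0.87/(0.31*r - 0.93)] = 0.2697/(0.31*r - 0.93)^2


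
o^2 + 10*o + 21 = (o + 3)*(o + 7)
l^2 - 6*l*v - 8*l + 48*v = (l - 8)*(l - 6*v)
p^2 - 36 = (p - 6)*(p + 6)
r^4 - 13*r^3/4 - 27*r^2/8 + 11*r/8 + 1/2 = (r - 4)*(r - 1/2)*(r + 1/4)*(r + 1)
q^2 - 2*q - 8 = (q - 4)*(q + 2)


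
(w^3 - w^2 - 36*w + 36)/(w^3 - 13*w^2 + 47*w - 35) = (w^2 - 36)/(w^2 - 12*w + 35)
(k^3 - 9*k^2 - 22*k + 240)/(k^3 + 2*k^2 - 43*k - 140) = (k^2 - 14*k + 48)/(k^2 - 3*k - 28)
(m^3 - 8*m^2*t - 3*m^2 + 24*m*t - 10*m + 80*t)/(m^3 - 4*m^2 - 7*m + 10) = (m - 8*t)/(m - 1)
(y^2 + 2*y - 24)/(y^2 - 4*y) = (y + 6)/y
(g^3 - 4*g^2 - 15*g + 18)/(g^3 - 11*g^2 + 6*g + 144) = (g - 1)/(g - 8)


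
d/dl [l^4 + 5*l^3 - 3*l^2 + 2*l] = 4*l^3 + 15*l^2 - 6*l + 2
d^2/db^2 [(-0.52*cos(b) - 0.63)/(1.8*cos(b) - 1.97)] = (-3.88512*sin(b)^2 + 4.252048*cos(b) - 3.88512)/(5.832*cos(b)^3 - 19.1484*cos(b)^2 + 20.95686*cos(b) - 7.645373)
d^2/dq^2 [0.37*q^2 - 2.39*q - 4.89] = 0.740000000000000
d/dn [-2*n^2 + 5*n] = 5 - 4*n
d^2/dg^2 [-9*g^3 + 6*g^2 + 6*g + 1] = 12 - 54*g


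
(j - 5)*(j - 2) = j^2 - 7*j + 10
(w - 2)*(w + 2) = w^2 - 4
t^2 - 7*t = t*(t - 7)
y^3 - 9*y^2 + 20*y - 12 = (y - 6)*(y - 2)*(y - 1)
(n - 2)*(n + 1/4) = n^2 - 7*n/4 - 1/2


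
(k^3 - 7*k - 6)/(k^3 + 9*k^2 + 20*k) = (k^3 - 7*k - 6)/(k*(k^2 + 9*k + 20))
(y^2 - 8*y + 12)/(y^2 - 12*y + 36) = (y - 2)/(y - 6)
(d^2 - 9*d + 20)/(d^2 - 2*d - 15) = (d - 4)/(d + 3)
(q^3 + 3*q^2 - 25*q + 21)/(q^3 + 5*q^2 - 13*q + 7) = (q - 3)/(q - 1)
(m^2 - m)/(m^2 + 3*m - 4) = m/(m + 4)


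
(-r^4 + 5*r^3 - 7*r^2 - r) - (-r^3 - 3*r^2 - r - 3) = -r^4 + 6*r^3 - 4*r^2 + 3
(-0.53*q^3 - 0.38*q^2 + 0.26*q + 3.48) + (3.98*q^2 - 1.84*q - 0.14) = -0.53*q^3 + 3.6*q^2 - 1.58*q + 3.34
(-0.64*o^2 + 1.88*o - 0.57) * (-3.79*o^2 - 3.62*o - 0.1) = 2.4256*o^4 - 4.8084*o^3 - 4.5813*o^2 + 1.8754*o + 0.057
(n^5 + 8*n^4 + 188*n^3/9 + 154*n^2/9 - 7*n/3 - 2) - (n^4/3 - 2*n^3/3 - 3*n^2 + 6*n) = n^5 + 23*n^4/3 + 194*n^3/9 + 181*n^2/9 - 25*n/3 - 2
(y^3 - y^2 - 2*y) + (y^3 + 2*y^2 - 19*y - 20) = 2*y^3 + y^2 - 21*y - 20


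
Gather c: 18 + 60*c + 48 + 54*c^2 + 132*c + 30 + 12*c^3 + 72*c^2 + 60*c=12*c^3 + 126*c^2 + 252*c + 96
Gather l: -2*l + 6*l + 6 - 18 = 4*l - 12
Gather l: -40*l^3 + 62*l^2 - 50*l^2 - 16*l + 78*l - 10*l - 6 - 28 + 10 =-40*l^3 + 12*l^2 + 52*l - 24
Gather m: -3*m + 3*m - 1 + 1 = 0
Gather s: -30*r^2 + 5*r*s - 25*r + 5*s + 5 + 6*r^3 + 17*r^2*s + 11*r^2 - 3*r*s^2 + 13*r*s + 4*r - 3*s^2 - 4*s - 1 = 6*r^3 - 19*r^2 - 21*r + s^2*(-3*r - 3) + s*(17*r^2 + 18*r + 1) + 4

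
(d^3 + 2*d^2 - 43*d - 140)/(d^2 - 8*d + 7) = (d^2 + 9*d + 20)/(d - 1)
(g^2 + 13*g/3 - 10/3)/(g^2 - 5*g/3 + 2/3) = (g + 5)/(g - 1)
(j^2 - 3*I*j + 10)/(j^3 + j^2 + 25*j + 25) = (j + 2*I)/(j^2 + j*(1 + 5*I) + 5*I)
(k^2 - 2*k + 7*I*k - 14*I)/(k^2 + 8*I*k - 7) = (k - 2)/(k + I)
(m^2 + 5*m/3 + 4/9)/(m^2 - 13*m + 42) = (9*m^2 + 15*m + 4)/(9*(m^2 - 13*m + 42))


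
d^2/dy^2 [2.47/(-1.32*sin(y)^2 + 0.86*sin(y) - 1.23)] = (17.214912*sin(y)^4 - 8.411832*sin(y)^3 - 40.036724*sin(y)^2 + 19.43643*sin(y) + 4.36696)/(1.32*sin(y)^2 - 0.86*sin(y) + 1.23)^3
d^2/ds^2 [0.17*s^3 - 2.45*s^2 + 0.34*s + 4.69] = 1.02*s - 4.9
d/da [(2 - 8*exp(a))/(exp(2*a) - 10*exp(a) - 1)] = 4*(2*exp(2*a) - exp(a) + 7)*exp(a)/(exp(4*a) - 20*exp(3*a) + 98*exp(2*a) + 20*exp(a) + 1)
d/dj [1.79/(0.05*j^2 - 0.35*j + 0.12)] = (0.6265 - 0.179*j)/(0.05*j^2 - 0.35*j + 0.12)^2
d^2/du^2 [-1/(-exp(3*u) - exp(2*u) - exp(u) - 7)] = (2*(3*exp(2*u) + 2*exp(u) + 1)^2*exp(u) - (9*exp(2*u) + 4*exp(u) + 1)*(exp(3*u) + exp(2*u) + exp(u) + 7))*exp(u)/(exp(3*u) + exp(2*u) + exp(u) + 7)^3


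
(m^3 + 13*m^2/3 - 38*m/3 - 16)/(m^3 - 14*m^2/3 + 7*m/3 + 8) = (m + 6)/(m - 3)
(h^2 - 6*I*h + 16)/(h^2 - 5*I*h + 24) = (h + 2*I)/(h + 3*I)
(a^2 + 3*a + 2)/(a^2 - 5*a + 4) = (a^2 + 3*a + 2)/(a^2 - 5*a + 4)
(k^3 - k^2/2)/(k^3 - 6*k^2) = (k - 1/2)/(k - 6)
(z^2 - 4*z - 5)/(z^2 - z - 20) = (z + 1)/(z + 4)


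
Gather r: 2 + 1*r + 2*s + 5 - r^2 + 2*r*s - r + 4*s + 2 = -r^2 + 2*r*s + 6*s + 9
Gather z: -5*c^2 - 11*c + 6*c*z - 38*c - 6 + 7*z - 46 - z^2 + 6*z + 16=-5*c^2 - 49*c - z^2 + z*(6*c + 13) - 36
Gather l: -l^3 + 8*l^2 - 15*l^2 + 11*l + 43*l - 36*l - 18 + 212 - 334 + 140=-l^3 - 7*l^2 + 18*l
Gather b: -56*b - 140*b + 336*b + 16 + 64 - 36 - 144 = 140*b - 100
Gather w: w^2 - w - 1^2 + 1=w^2 - w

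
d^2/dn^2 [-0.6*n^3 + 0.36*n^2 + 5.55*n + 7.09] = 0.72 - 3.6*n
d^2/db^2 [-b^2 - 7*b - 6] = -2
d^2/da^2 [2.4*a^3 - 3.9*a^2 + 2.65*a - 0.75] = 14.4*a - 7.8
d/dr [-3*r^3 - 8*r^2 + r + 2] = -9*r^2 - 16*r + 1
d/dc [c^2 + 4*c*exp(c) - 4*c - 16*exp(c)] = 4*c*exp(c) + 2*c - 12*exp(c) - 4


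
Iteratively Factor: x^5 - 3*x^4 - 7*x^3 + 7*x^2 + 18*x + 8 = (x + 1)*(x^4 - 4*x^3 - 3*x^2 + 10*x + 8) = (x - 2)*(x + 1)*(x^3 - 2*x^2 - 7*x - 4) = (x - 2)*(x + 1)^2*(x^2 - 3*x - 4) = (x - 4)*(x - 2)*(x + 1)^2*(x + 1)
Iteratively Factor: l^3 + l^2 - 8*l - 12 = (l + 2)*(l^2 - l - 6) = (l + 2)^2*(l - 3)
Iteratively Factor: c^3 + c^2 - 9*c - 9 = (c + 1)*(c^2 - 9) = (c + 1)*(c + 3)*(c - 3)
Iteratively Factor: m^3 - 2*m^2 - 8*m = (m - 4)*(m^2 + 2*m) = (m - 4)*(m + 2)*(m)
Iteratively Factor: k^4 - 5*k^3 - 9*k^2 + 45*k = (k - 5)*(k^3 - 9*k) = (k - 5)*(k - 3)*(k^2 + 3*k) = k*(k - 5)*(k - 3)*(k + 3)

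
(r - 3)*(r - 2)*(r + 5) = r^3 - 19*r + 30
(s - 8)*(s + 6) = s^2 - 2*s - 48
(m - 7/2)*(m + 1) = m^2 - 5*m/2 - 7/2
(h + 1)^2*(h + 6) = h^3 + 8*h^2 + 13*h + 6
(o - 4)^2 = o^2 - 8*o + 16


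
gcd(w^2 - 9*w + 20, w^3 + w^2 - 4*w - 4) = 1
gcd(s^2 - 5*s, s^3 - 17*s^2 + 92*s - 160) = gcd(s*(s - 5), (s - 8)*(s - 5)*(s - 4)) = s - 5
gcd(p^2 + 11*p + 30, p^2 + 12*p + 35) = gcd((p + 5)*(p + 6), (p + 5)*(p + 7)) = p + 5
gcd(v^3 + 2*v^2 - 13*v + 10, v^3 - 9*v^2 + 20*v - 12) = v^2 - 3*v + 2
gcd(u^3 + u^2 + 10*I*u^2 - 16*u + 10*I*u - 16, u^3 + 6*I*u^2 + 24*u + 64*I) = u^2 + 10*I*u - 16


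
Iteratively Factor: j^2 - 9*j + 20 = (j - 4)*(j - 5)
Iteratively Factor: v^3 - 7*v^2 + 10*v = (v - 2)*(v^2 - 5*v) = v*(v - 2)*(v - 5)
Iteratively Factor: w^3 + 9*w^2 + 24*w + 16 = (w + 4)*(w^2 + 5*w + 4) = (w + 4)^2*(w + 1)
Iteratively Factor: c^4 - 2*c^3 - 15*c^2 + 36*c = (c - 3)*(c^3 + c^2 - 12*c) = c*(c - 3)*(c^2 + c - 12) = c*(c - 3)*(c + 4)*(c - 3)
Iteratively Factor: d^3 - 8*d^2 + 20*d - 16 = (d - 4)*(d^2 - 4*d + 4) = (d - 4)*(d - 2)*(d - 2)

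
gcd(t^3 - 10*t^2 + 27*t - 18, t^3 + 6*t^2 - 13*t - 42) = t - 3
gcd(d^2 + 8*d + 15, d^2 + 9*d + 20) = d + 5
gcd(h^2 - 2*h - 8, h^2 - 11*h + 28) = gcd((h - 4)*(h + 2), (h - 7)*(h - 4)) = h - 4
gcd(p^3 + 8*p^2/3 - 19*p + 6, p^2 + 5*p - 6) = p + 6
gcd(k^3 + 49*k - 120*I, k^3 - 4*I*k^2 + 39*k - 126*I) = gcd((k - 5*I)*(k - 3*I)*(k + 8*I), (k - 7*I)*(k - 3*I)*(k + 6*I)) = k - 3*I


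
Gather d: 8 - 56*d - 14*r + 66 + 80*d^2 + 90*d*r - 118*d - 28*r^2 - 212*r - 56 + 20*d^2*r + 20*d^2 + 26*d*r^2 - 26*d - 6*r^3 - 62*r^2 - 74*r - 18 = d^2*(20*r + 100) + d*(26*r^2 + 90*r - 200) - 6*r^3 - 90*r^2 - 300*r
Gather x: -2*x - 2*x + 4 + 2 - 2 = 4 - 4*x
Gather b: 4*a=4*a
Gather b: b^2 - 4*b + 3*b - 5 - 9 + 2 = b^2 - b - 12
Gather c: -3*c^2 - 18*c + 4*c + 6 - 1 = -3*c^2 - 14*c + 5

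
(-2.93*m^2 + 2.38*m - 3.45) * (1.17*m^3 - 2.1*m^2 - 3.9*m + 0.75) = -3.4281*m^5 + 8.9376*m^4 + 2.3925*m^3 - 4.2345*m^2 + 15.24*m - 2.5875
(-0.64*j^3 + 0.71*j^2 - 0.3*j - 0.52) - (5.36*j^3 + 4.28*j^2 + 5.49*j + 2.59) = -6.0*j^3 - 3.57*j^2 - 5.79*j - 3.11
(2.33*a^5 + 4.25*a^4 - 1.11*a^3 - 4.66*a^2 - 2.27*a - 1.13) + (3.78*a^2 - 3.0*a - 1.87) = 2.33*a^5 + 4.25*a^4 - 1.11*a^3 - 0.88*a^2 - 5.27*a - 3.0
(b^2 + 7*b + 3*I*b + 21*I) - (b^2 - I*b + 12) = 7*b + 4*I*b - 12 + 21*I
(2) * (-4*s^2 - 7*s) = -8*s^2 - 14*s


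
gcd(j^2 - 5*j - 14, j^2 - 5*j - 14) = j^2 - 5*j - 14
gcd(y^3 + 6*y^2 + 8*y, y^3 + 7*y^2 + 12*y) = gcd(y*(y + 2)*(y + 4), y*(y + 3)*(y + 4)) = y^2 + 4*y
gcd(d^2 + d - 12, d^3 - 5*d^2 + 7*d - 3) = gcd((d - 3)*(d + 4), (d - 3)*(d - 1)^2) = d - 3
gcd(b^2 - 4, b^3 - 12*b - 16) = b + 2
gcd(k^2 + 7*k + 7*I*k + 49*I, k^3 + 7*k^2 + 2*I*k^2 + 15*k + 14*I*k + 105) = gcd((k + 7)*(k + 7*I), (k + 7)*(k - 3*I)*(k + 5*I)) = k + 7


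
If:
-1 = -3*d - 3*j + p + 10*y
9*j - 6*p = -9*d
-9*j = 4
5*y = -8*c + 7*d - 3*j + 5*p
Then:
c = 275*y/24 + 127/72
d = 20*y/3 + 10/9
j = -4/9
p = 10*y + 1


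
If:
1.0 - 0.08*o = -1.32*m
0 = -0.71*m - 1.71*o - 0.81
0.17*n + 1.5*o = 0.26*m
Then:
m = -0.77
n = 0.20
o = -0.16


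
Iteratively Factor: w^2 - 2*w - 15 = (w + 3)*(w - 5)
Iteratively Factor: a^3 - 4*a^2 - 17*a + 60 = (a - 3)*(a^2 - a - 20) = (a - 5)*(a - 3)*(a + 4)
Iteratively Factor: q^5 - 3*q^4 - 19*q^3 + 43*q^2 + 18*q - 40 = (q - 2)*(q^4 - q^3 - 21*q^2 + q + 20) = (q - 2)*(q + 1)*(q^3 - 2*q^2 - 19*q + 20) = (q - 2)*(q - 1)*(q + 1)*(q^2 - q - 20) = (q - 5)*(q - 2)*(q - 1)*(q + 1)*(q + 4)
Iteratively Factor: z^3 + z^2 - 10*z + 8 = (z - 1)*(z^2 + 2*z - 8) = (z - 2)*(z - 1)*(z + 4)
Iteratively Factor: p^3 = (p)*(p^2) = p^2*(p)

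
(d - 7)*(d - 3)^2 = d^3 - 13*d^2 + 51*d - 63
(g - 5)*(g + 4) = g^2 - g - 20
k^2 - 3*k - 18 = (k - 6)*(k + 3)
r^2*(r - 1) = r^3 - r^2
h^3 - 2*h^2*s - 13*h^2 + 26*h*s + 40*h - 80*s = (h - 8)*(h - 5)*(h - 2*s)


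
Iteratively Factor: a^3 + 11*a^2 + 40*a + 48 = (a + 4)*(a^2 + 7*a + 12) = (a + 4)^2*(a + 3)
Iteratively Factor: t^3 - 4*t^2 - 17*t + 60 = (t + 4)*(t^2 - 8*t + 15) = (t - 5)*(t + 4)*(t - 3)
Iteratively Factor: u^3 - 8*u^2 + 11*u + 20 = (u + 1)*(u^2 - 9*u + 20) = (u - 5)*(u + 1)*(u - 4)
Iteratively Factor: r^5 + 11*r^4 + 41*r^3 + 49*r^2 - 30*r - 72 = (r + 4)*(r^4 + 7*r^3 + 13*r^2 - 3*r - 18) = (r - 1)*(r + 4)*(r^3 + 8*r^2 + 21*r + 18) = (r - 1)*(r + 3)*(r + 4)*(r^2 + 5*r + 6) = (r - 1)*(r + 2)*(r + 3)*(r + 4)*(r + 3)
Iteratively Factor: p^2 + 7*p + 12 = (p + 4)*(p + 3)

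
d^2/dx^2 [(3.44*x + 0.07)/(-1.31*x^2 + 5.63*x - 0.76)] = (-(2.62*x - 5.63)*(3.44*x + 0.07)*(5.24*x - 11.26) + (27.0384*x - 38.551)*(1.31*x^2 - 5.63*x + 0.76))/(1.31*x^2 - 5.63*x + 0.76)^3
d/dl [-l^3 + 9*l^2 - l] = -3*l^2 + 18*l - 1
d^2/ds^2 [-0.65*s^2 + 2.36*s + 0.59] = -1.30000000000000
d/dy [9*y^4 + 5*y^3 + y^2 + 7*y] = 36*y^3 + 15*y^2 + 2*y + 7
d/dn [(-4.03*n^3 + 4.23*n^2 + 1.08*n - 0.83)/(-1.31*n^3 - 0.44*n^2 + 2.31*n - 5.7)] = (7.3145*n^4 - 15.789*n^3 + 75.8976*n^2 - 48.9524*n - 4.2387)/(1.7161*n^6 + 1.1528*n^5 - 5.8586*n^4 + 12.9012*n^3 + 10.3521*n^2 - 26.334*n + 32.49)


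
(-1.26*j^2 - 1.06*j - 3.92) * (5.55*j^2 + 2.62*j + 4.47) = -6.993*j^4 - 9.1842*j^3 - 30.1654*j^2 - 15.0086*j - 17.5224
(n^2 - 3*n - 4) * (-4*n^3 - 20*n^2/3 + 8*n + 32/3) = -4*n^5 + 16*n^4/3 + 44*n^3 + 40*n^2/3 - 64*n - 128/3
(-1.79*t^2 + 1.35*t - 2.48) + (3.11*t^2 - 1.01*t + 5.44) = 1.32*t^2 + 0.34*t + 2.96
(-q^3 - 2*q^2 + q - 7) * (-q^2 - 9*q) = q^5 + 11*q^4 + 17*q^3 - 2*q^2 + 63*q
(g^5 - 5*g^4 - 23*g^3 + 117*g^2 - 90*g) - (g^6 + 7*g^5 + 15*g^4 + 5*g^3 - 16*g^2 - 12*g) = -g^6 - 6*g^5 - 20*g^4 - 28*g^3 + 133*g^2 - 78*g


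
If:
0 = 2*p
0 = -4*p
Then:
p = 0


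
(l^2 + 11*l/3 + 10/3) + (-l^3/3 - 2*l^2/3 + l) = -l^3/3 + l^2/3 + 14*l/3 + 10/3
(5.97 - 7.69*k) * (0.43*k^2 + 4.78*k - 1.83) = -3.3067*k^3 - 34.1911*k^2 + 42.6093*k - 10.9251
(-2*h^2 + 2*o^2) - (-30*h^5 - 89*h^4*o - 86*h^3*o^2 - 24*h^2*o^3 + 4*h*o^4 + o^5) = 30*h^5 + 89*h^4*o + 86*h^3*o^2 + 24*h^2*o^3 - 2*h^2 - 4*h*o^4 - o^5 + 2*o^2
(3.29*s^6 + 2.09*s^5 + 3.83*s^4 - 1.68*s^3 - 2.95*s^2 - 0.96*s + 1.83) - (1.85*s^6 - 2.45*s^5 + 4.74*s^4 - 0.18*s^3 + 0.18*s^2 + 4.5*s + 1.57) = 1.44*s^6 + 4.54*s^5 - 0.91*s^4 - 1.5*s^3 - 3.13*s^2 - 5.46*s + 0.26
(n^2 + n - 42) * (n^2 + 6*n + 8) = n^4 + 7*n^3 - 28*n^2 - 244*n - 336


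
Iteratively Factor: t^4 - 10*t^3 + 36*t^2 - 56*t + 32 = (t - 2)*(t^3 - 8*t^2 + 20*t - 16) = (t - 4)*(t - 2)*(t^2 - 4*t + 4) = (t - 4)*(t - 2)^2*(t - 2)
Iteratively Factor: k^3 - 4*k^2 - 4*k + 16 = (k - 2)*(k^2 - 2*k - 8) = (k - 2)*(k + 2)*(k - 4)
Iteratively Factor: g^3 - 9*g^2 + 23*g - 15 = (g - 1)*(g^2 - 8*g + 15) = (g - 3)*(g - 1)*(g - 5)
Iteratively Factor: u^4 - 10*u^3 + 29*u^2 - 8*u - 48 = (u - 4)*(u^3 - 6*u^2 + 5*u + 12) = (u - 4)*(u + 1)*(u^2 - 7*u + 12) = (u - 4)^2*(u + 1)*(u - 3)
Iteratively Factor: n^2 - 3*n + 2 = (n - 1)*(n - 2)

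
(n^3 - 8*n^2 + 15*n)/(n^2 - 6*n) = (n^2 - 8*n + 15)/(n - 6)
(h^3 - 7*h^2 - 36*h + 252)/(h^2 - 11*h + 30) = (h^2 - h - 42)/(h - 5)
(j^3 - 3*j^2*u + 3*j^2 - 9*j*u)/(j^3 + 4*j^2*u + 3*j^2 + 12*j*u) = (j - 3*u)/(j + 4*u)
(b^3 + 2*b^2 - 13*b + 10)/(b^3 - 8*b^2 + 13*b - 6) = (b^2 + 3*b - 10)/(b^2 - 7*b + 6)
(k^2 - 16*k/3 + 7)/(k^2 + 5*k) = (k^2 - 16*k/3 + 7)/(k*(k + 5))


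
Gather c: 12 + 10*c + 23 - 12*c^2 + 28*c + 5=-12*c^2 + 38*c + 40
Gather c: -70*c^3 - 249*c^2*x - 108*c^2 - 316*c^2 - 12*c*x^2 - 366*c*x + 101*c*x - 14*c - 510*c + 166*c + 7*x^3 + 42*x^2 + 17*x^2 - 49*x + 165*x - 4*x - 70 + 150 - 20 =-70*c^3 + c^2*(-249*x - 424) + c*(-12*x^2 - 265*x - 358) + 7*x^3 + 59*x^2 + 112*x + 60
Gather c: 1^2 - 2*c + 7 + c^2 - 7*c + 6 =c^2 - 9*c + 14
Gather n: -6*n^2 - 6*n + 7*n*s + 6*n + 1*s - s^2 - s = -6*n^2 + 7*n*s - s^2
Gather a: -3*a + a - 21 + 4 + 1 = -2*a - 16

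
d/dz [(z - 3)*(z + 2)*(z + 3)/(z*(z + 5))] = (z^4 + 10*z^3 + 19*z^2 + 36*z + 90)/(z^2*(z^2 + 10*z + 25))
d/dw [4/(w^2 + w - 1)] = 4*(-2*w - 1)/(w^2 + w - 1)^2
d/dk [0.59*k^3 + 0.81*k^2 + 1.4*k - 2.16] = 1.77*k^2 + 1.62*k + 1.4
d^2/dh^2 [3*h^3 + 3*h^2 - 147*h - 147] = 18*h + 6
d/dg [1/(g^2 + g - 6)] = (-2*g - 1)/(g^2 + g - 6)^2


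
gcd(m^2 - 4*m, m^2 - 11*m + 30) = 1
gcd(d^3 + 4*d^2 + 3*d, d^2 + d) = d^2 + d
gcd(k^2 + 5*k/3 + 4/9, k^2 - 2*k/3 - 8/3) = k + 4/3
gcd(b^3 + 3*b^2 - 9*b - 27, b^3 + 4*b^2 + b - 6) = b + 3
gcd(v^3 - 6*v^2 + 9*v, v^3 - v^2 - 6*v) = v^2 - 3*v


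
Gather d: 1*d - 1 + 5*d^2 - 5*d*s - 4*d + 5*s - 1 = 5*d^2 + d*(-5*s - 3) + 5*s - 2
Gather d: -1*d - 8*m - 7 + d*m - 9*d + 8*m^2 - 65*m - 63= d*(m - 10) + 8*m^2 - 73*m - 70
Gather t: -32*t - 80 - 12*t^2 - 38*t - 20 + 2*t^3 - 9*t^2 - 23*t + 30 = 2*t^3 - 21*t^2 - 93*t - 70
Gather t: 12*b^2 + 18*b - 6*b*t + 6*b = 12*b^2 - 6*b*t + 24*b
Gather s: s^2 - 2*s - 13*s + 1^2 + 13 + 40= s^2 - 15*s + 54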